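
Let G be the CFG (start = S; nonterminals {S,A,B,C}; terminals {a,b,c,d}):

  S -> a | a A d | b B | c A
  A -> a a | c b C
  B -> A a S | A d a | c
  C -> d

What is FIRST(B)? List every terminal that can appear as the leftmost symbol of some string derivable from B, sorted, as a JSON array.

FIRST iteration:
round 1:
  A via A→a a: +{a}
  A via A→c b C: +{c}
  B via B→A a S: +{a,c}
  C via C→d: +{d}
  S via S→a: +{a}
  S via S→b B: +{b}
  S via S→c A: +{c}
  FIRST[S]={a,b,c}  FIRST[A]={a,c}  FIRST[B]={a,c}  FIRST[C]={d}
round 2: (stable)
  FIRST[S]={a,b,c}  FIRST[A]={a,c}  FIRST[B]={a,c}  FIRST[C]={d}

FIRST(B) = ["a", "c"]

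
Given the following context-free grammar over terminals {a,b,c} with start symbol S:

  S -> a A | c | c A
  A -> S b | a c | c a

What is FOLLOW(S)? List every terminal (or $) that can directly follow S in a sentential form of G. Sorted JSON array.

FIRST iteration:
round 1:
  A via A→a c: +{a}
  A via A→c a: +{c}
  S via S→a A: +{a}
  S via S→c: +{c}
  FIRST(S)={a,c}  FIRST(A)={a,c}
round 2: done
  FIRST(S)={a,c}  FIRST(A)={a,c}

FOLLOW iteration:
initialize: $ ∈ FOLLOW(S)
iter 1:
  A→S b: FOLLOW(S) ⊇ FIRST(b) = {b}; new: +{b}
  S→a A: FOLLOW(A) ⊇ FOLLOW(S) ⊇ {$,b}; new: +{$,b}
  FOLLOW[S]={$,b}  FOLLOW[A]={$,b}
iter 2: done
  FOLLOW[S]={$,b}  FOLLOW[A]={$,b}

FOLLOW(S) = ["$", "b"]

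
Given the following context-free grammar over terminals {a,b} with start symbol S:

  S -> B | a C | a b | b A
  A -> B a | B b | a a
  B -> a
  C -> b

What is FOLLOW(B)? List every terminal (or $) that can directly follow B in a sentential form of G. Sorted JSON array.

Compute FIRST by fixpoint:
pass 1:
  A via A→a a: +{a}
  B via B→a: +{a}
  C via C→b: +{b}
  S via S→B: +{a}
  S via S→b A: +{b}
  FIRST(S)={a,b}  FIRST(A)={a}  FIRST(B)={a}  FIRST(C)={b}
pass 2: done
  FIRST(S)={a,b}  FIRST(A)={a}  FIRST(B)={a}  FIRST(C)={b}

FOLLOW iteration:
FOLLOW(S) := {$}
iter 1:
  A→B a: FOLLOW(B) ⊇ FIRST(a) = {a}; new: +{a}
  A→B b: FOLLOW(B) ⊇ FIRST(b) = {b}; new: +{b}
  S→B: FOLLOW(B) ⊇ FOLLOW(S) ⊇ {$}; new: +{$}
  S→a C: FOLLOW(C) ⊇ FOLLOW(S) ⊇ {$}; new: +{$}
  S→b A: FOLLOW(A) ⊇ FOLLOW(S) ⊇ {$}; new: +{$}
  FOLLOW(S)={$}  FOLLOW(A)={$}  FOLLOW(B)={$,a,b}  FOLLOW(C)={$}
iter 2: done
  FOLLOW(S)={$}  FOLLOW(A)={$}  FOLLOW(B)={$,a,b}  FOLLOW(C)={$}

FOLLOW(B) = ["$", "a", "b"]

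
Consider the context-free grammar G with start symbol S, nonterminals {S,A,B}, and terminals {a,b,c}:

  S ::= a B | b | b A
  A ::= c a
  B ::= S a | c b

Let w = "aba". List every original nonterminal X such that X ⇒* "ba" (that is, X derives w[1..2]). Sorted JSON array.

Convert to CNF:
  S -> T1 B | T2 A | b
  A -> T0 T1
  B -> S T1 | T0 T2
  T0 -> c
  T1 -> a
  T2 -> b

CYK table (by increasing span), restricted to cells inside w[1..2]:
  cell(1,1) b: {S,T2}  orig:{S}
  cell(2,2) a: {T1}  orig:{}
  cell(1,2) ba: {B}

Original NTs in T[1,2] deriving "ba": ["B"]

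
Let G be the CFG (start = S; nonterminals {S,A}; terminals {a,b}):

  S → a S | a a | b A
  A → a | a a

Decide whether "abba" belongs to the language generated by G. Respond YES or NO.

CNF form of G:
  S -> T0 S | T0 T0 | T1 A
  A -> T0 T0 | a
  T0 -> a
  T1 -> b

CYK fill:
  T[0,0] 'a' = {A,T0}  orig:{A}
  T[1,1] 'b' = {T1}  orig:{}
  T[2,2] 'b' = {T1}  orig:{}
  T[3,3] 'a' = {A,T0}  orig:{A}
  T[0,1] 'ab' = ∅
  T[1,2] 'bb' = ∅
  T[2,3] 'ba' = {S}
  T[0,2] 'abb' = ∅
  T[1,3] 'bba' = ∅
  T[0,3] 'abba' = ∅

S ∉ T[0,3] ⇒ NO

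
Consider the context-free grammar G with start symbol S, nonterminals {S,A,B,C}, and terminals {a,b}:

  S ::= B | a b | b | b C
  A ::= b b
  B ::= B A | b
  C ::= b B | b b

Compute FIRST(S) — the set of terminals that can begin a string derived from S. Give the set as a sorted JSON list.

FIRST sets, iterate to fixpoint:
round 1:
  A via A→b b: +{b}
  B via B→b: +{b}
  C via C→b B: +{b}
  S via S→B: +{b}
  S via S→a b: +{a}
  S: {a,b}  A: {b}  B: {b}  C: {b}
round 2: (stable)
  S: {a,b}  A: {b}  B: {b}  C: {b}

FIRST(S) = ["a", "b"]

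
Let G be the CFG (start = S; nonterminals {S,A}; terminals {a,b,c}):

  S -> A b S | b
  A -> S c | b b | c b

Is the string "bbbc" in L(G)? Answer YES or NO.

Convert to CNF:
  S -> A X2 | b
  A -> S T0 | T0 T1 | T1 T1
  T0 -> c
  T1 -> b
  X2 -> T1 S

Fill CYK table bottom-up:
  T[0,0] 'b' = {S,T1}  orig:{S}
  T[1,1] 'b' = {S,T1}  orig:{S}
  T[2,2] 'b' = {S,T1}  orig:{S}
  T[3,3] 'c' = {T0}  orig:{}
  T[0,1] 'bb' = {A,X2}  orig:{A}
  T[1,2] 'bb' = {A,X2}  orig:{A}
  T[2,3] 'bc' = {A}
  T[0,2] 'bbb' = ∅
  T[1,3] 'bbc' = ∅
  T[0,3] 'bbbc' = ∅

S ∉ T[0,3] ⇒ NO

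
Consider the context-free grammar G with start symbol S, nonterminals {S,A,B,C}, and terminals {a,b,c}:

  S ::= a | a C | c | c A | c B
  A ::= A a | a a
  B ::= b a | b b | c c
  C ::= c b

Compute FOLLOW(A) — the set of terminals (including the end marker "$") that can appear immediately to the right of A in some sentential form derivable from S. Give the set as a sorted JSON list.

FIRST sets, iterate to fixpoint:
iter 1:
  A via A→a a: +{a}
  B via B→b a: +{b}
  B via B→c c: +{c}
  C via C→c b: +{c}
  S via S→a: +{a}
  S via S→c: +{c}
  FIRST(S)={a,c}  FIRST(A)={a}  FIRST(B)={b,c}  FIRST(C)={c}
iter 2: (no change)
  FIRST(S)={a,c}  FIRST(A)={a}  FIRST(B)={b,c}  FIRST(C)={c}

FOLLOW iteration:
seed FOLLOW(S) with $
[1]
  A→A a: FOLLOW(A) ⊇ FIRST(a) = {a}; new: +{a}
  S→a C: FOLLOW(C) ⊇ FOLLOW(S) ⊇ {$}; new: +{$}
  S→c A: FOLLOW(A) ⊇ FOLLOW(S) ⊇ {$}; new: +{$}
  S→c B: FOLLOW(B) ⊇ FOLLOW(S) ⊇ {$}; new: +{$}
  FOLLOW[S]={$}  FOLLOW[A]={$,a}  FOLLOW[B]={$}  FOLLOW[C]={$}
[2] (no change)
  FOLLOW[S]={$}  FOLLOW[A]={$,a}  FOLLOW[B]={$}  FOLLOW[C]={$}

FOLLOW(A) = ["$", "a"]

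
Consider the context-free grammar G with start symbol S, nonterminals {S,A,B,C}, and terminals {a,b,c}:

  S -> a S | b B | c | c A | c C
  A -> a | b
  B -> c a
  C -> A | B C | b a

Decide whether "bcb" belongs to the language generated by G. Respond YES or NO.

Convert to CNF:
  S -> T0 A | T0 C | T1 S | T2 B | c
  A -> a | b
  B -> T0 T1
  C -> B C | T2 T1 | a | b
  T0 -> c
  T1 -> a
  T2 -> b

Fill CYK table bottom-up:
  T[0,0] 'b' = {A,C,T2}  orig:{A,C}
  T[1,1] 'c' = {S,T0}  orig:{S}
  T[2,2] 'b' = {A,C,T2}  orig:{A,C}
  T[0,1] 'bc' = ∅
  T[1,2] 'cb' = {S}
  T[0,2] 'bcb' = ∅

S ∉ T[0,2] ⇒ NO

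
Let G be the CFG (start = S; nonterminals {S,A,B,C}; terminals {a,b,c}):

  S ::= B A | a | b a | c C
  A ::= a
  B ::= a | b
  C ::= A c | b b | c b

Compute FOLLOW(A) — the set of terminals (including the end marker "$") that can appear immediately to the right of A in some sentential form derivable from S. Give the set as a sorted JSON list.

FIRST sets, iterate to fixpoint:
iter 1:
  A via A→a: +{a}
  B via B→a: +{a}
  B via B→b: +{b}
  C via C→A c: +{a}
  C via C→b b: +{b}
  C via C→c b: +{c}
  S via S→B A: +{a,b}
  S via S→c C: +{c}
  FIRST(S)={a,b,c}  FIRST(A)={a}  FIRST(B)={a,b}  FIRST(C)={a,b,c}
iter 2: done
  FIRST(S)={a,b,c}  FIRST(A)={a}  FIRST(B)={a,b}  FIRST(C)={a,b,c}

FOLLOW sets:
FOLLOW(S) := {$}
[1]
  C→A c: FOLLOW(A) ⊇ FIRST(c) = {c}; new: +{c}
  S→B A: FOLLOW(B) ⊇ FIRST(A) = {a}; new: +{a}
  S→B A: FOLLOW(A) ⊇ FOLLOW(S) ⊇ {$}; new: +{$}
  S→c C: FOLLOW(C) ⊇ FOLLOW(S) ⊇ {$}; new: +{$}
  FOLLOW[S]={$}  FOLLOW[A]={$,c}  FOLLOW[B]={a}  FOLLOW[C]={$}
[2] done
  FOLLOW[S]={$}  FOLLOW[A]={$,c}  FOLLOW[B]={a}  FOLLOW[C]={$}

FOLLOW(A) = ["$", "c"]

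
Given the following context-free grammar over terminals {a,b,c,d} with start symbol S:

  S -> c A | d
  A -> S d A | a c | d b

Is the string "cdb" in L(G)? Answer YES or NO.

CNF form of G:
  S -> T2 A | d
  A -> S X4 | T0 T3 | T1 T2
  T0 -> d
  T1 -> a
  T2 -> c
  T3 -> b
  X4 -> T0 A

CYK table (by increasing span):
  [0..0]={T2}  "c"  orig:{}
  [1..1]={S,T0}  "d"  orig:{S}
  [2..2]={T3}  "b"  orig:{}
  [0..1]=∅  "cd"
  [1..2]={A}  "db"
  [0..2]={S}  "cdb"

S ∈ T[0,2] ⇒ YES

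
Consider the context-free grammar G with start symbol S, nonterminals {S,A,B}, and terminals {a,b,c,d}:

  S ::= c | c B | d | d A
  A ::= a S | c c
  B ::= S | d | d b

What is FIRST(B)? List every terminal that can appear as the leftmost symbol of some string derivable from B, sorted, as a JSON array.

FIRST sets, iterate to fixpoint:
[1]
  A via A→a S: +{a}
  A via A→c c: +{c}
  B via B→d: +{d}
  S via S→c: +{c}
  S via S→d: +{d}
  FIRST[S]={c,d}  FIRST[A]={a,c}  FIRST[B]={d}
[2]
  B via B→S: +{c}
  FIRST[S]={c,d}  FIRST[A]={a,c}  FIRST[B]={c,d}
[3] (stable)
  FIRST[S]={c,d}  FIRST[A]={a,c}  FIRST[B]={c,d}

FIRST(B) = ["c", "d"]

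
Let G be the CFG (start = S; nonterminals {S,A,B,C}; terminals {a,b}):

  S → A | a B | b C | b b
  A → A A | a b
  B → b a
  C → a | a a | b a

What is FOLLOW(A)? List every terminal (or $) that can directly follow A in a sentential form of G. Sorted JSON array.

FIRST sets, iterate to fixpoint:
round 1:
  A via A→a b: +{a}
  B via B→b a: +{b}
  C via C→a: +{a}
  C via C→b a: +{b}
  S via S→A: +{a}
  S via S→b C: +{b}
  FIRST(S)={a,b}  FIRST(A)={a}  FIRST(B)={b}  FIRST(C)={a,b}
round 2: done
  FIRST(S)={a,b}  FIRST(A)={a}  FIRST(B)={b}  FIRST(C)={a,b}

FOLLOW iteration:
FOLLOW(S) := {$}
pass 1:
  A→A A: FOLLOW(A) ⊇ FIRST(A) = {a}; new: +{a}
  S→A: FOLLOW(A) ⊇ FOLLOW(S) ⊇ {$}; new: +{$}
  S→a B: FOLLOW(B) ⊇ FOLLOW(S) ⊇ {$}; new: +{$}
  S→b C: FOLLOW(C) ⊇ FOLLOW(S) ⊇ {$}; new: +{$}
  FOLLOW(S)={$}  FOLLOW(A)={$,a}  FOLLOW(B)={$}  FOLLOW(C)={$}
pass 2: (no change)
  FOLLOW(S)={$}  FOLLOW(A)={$,a}  FOLLOW(B)={$}  FOLLOW(C)={$}

FOLLOW(A) = ["$", "a"]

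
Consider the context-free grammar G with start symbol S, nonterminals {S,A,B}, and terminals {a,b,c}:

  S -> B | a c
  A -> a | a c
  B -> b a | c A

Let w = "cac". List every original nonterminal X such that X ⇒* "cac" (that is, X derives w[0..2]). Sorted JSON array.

CNF form of G:
  S -> T0 T1 | T1 A | T2 T0
  A -> T0 T1 | a
  B -> T1 A | T2 T0
  T0 -> a
  T1 -> c
  T2 -> b

CYK table (by increasing span) (cells [i..j] with 0 ≤ i ≤ j ≤ 2 only):
  T[0,0] 'c' = {T1}  orig:{}
  T[1,1] 'a' = {A,T0}  orig:{A}
  T[2,2] 'c' = {T1}  orig:{}
  T[0,1] 'ca' = {B,S}
  T[1,2] 'ac' = {A,S}
  T[0,2] 'cac' = {B,S}

Original NTs in T[0,2] deriving "cac": ["B", "S"]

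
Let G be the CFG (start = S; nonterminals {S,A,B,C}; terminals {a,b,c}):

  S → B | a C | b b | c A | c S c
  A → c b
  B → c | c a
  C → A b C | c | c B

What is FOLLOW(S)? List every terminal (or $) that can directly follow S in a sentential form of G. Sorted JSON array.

FIRST sets, iterate to fixpoint:
[1]
  A via A→c b: +{c}
  B via B→c: +{c}
  C via C→A b C: +{c}
  S via S→B: +{c}
  S via S→a C: +{a}
  S via S→b b: +{b}
  S: {a,b,c}  A: {c}  B: {c}  C: {c}
[2] done
  S: {a,b,c}  A: {c}  B: {c}  C: {c}

Compute FOLLOW by fixpoint:
seed FOLLOW(S) with $
iter 1:
  C→A b C: FOLLOW(A) ⊇ FIRST(b) = {b}; new: +{b}
  S→B: FOLLOW(B) ⊇ FOLLOW(S) ⊇ {$}; new: +{$}
  S→a C: FOLLOW(C) ⊇ FOLLOW(S) ⊇ {$}; new: +{$}
  S→c A: FOLLOW(A) ⊇ FOLLOW(S) ⊇ {$}; new: +{$}
  S→c S c: FOLLOW(S) ⊇ FIRST(c) = {c}; new: +{c}
  FOLLOW(S)={$,c}  FOLLOW(A)={$,b}  FOLLOW(B)={$}  FOLLOW(C)={$}
iter 2:
  S→B: FOLLOW(B) ⊇ FOLLOW(S) ⊇ {$,c}; new: +{c}
  S→a C: FOLLOW(C) ⊇ FOLLOW(S) ⊇ {$,c}; new: +{c}
  S→c A: FOLLOW(A) ⊇ FOLLOW(S) ⊇ {$,c}; new: +{c}
  FOLLOW(S)={$,c}  FOLLOW(A)={$,b,c}  FOLLOW(B)={$,c}  FOLLOW(C)={$,c}
iter 3: (no change)
  FOLLOW(S)={$,c}  FOLLOW(A)={$,b,c}  FOLLOW(B)={$,c}  FOLLOW(C)={$,c}

FOLLOW(S) = ["$", "c"]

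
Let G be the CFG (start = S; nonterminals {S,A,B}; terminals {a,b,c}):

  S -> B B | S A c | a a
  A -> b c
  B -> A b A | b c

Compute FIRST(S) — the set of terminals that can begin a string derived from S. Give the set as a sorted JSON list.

FIRST sets, iterate to fixpoint:
round 1:
  A via A→b c: +{b}
  B via B→A b A: +{b}
  S via S→B B: +{b}
  S via S→a a: +{a}
  S: {a,b}  A: {b}  B: {b}
round 2: — fixpoint
  S: {a,b}  A: {b}  B: {b}

FIRST(S) = ["a", "b"]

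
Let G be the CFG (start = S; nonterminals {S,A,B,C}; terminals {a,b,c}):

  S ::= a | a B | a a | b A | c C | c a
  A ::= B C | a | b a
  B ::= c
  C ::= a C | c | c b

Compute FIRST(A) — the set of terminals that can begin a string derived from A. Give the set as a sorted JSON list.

FIRST iteration:
[1]
  A via A→a: +{a}
  A via A→b a: +{b}
  B via B→c: +{c}
  C via C→a C: +{a}
  C via C→c: +{c}
  S via S→a: +{a}
  S via S→b A: +{b}
  S via S→c C: +{c}
  FIRST(S)={a,b,c}  FIRST(A)={a,b}  FIRST(B)={c}  FIRST(C)={a,c}
[2]
  A via A→B C: +{c}
  FIRST(S)={a,b,c}  FIRST(A)={a,b,c}  FIRST(B)={c}  FIRST(C)={a,c}
[3] (no change)
  FIRST(S)={a,b,c}  FIRST(A)={a,b,c}  FIRST(B)={c}  FIRST(C)={a,c}

FIRST(A) = ["a", "b", "c"]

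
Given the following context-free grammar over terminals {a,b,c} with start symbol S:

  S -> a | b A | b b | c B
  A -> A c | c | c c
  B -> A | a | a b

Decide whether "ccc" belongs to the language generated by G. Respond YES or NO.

Convert to CNF:
  S -> T0 B | T2 A | T2 T2 | a
  A -> A T0 | T0 T0 | c
  B -> A T0 | T0 T0 | T1 T2 | a | c
  T0 -> c
  T1 -> a
  T2 -> b

CYK table (by increasing span):
  cell(0,0) c: {A,B,T0}  orig:{A,B}
  cell(1,1) c: {A,B,T0}  orig:{A,B}
  cell(2,2) c: {A,B,T0}  orig:{A,B}
  cell(0,1) cc: {A,B,S}
  cell(1,2) cc: {A,B,S}
  cell(0,2) ccc: {A,B,S}

S ∈ T[0,2] ⇒ YES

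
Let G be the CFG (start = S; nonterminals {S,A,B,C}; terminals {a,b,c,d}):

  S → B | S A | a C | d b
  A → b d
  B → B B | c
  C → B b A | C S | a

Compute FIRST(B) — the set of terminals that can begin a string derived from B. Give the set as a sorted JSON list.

Compute FIRST by fixpoint:
pass 1:
  A via A→b d: +{b}
  B via B→c: +{c}
  C via C→B b A: +{c}
  C via C→a: +{a}
  S via S→B: +{c}
  S via S→a C: +{a}
  S via S→d b: +{d}
  FIRST[S]={a,c,d}  FIRST[A]={b}  FIRST[B]={c}  FIRST[C]={a,c}
pass 2: — fixpoint
  FIRST[S]={a,c,d}  FIRST[A]={b}  FIRST[B]={c}  FIRST[C]={a,c}

FIRST(B) = ["c"]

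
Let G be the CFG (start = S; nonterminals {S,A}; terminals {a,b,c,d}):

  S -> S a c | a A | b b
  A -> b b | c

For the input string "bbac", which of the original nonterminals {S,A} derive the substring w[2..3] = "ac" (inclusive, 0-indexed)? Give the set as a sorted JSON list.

CNF form of G:
  S -> S X3 | T0 T0 | T1 A
  A -> T0 T0 | c
  T0 -> b
  T1 -> a
  T2 -> c
  X3 -> T1 T2

Fill CYK table bottom-up — only the sub-triangle for w[2..3]:
  T[2,2] 'a' = {T1}  orig:{}
  T[3,3] 'c' = {A,T2}  orig:{A}
  T[2,3] 'ac' = {S,X3}  orig:{S}

Original NTs in T[2,3] deriving "ac": ["S"]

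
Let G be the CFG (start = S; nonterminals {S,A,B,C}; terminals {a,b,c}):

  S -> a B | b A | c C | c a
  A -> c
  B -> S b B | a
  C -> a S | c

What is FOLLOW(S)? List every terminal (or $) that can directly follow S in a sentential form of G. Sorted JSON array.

Compute FIRST by fixpoint:
round 1:
  A via A→c: +{c}
  B via B→a: +{a}
  C via C→a S: +{a}
  C via C→c: +{c}
  S via S→a B: +{a}
  S via S→b A: +{b}
  S via S→c C: +{c}
  FIRST[S]={a,b,c}  FIRST[A]={c}  FIRST[B]={a}  FIRST[C]={a,c}
round 2:
  B via B→S b B: +{b,c}
  FIRST[S]={a,b,c}  FIRST[A]={c}  FIRST[B]={a,b,c}  FIRST[C]={a,c}
round 3: (no change)
  FIRST[S]={a,b,c}  FIRST[A]={c}  FIRST[B]={a,b,c}  FIRST[C]={a,c}

FOLLOW sets:
seed FOLLOW(S) with $
round 1:
  B→S b B: FOLLOW(S) ⊇ FIRST(b) = {b}; new: +{b}
  S→a B: FOLLOW(B) ⊇ FOLLOW(S) ⊇ {$,b}; new: +{$,b}
  S→b A: FOLLOW(A) ⊇ FOLLOW(S) ⊇ {$,b}; new: +{$,b}
  S→c C: FOLLOW(C) ⊇ FOLLOW(S) ⊇ {$,b}; new: +{$,b}
  FOLLOW[S]={$,b}  FOLLOW[A]={$,b}  FOLLOW[B]={$,b}  FOLLOW[C]={$,b}
round 2: — fixpoint
  FOLLOW[S]={$,b}  FOLLOW[A]={$,b}  FOLLOW[B]={$,b}  FOLLOW[C]={$,b}

FOLLOW(S) = ["$", "b"]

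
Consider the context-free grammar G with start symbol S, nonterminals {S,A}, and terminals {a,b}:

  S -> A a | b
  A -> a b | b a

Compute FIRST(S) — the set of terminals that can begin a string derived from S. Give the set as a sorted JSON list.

FIRST sets, iterate to fixpoint:
iter 1:
  A via A→a b: +{a}
  A via A→b a: +{b}
  S via S→A a: +{a,b}
  FIRST[S]={a,b}  FIRST[A]={a,b}
iter 2: — fixpoint
  FIRST[S]={a,b}  FIRST[A]={a,b}

FIRST(S) = ["a", "b"]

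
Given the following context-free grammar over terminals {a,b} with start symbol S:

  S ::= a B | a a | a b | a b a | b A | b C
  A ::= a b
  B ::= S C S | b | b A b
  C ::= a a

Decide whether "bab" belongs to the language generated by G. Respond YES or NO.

CNF form of G:
  S -> T0 B | T0 T0 | T0 T1 | T0 X4 | T1 A | T1 C
  A -> T0 T1
  B -> S X2 | T1 X3 | b
  C -> T0 T0
  T0 -> a
  T1 -> b
  X2 -> C S
  X3 -> A T1
  X4 -> T1 T0

CYK fill:
  [0..0]={B,T1}  "b"  orig:{B}
  [1..1]={T0}  "a"  orig:{}
  [2..2]={B,T1}  "b"  orig:{B}
  [0..1]={X4}  "ba"  orig:{}
  [1..2]={A,S}  "ab"
  [0..2]={S}  "bab"

S ∈ T[0,2] ⇒ YES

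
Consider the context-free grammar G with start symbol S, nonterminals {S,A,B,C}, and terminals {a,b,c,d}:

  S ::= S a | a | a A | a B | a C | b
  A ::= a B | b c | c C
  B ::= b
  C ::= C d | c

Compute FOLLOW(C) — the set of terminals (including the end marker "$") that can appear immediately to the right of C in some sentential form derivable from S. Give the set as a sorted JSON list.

FIRST iteration:
round 1:
  A via A→a B: +{a}
  A via A→b c: +{b}
  A via A→c C: +{c}
  B via B→b: +{b}
  C via C→c: +{c}
  S via S→a: +{a}
  S via S→b: +{b}
  S: {a,b}  A: {a,b,c}  B: {b}  C: {c}
round 2: done
  S: {a,b}  A: {a,b,c}  B: {b}  C: {c}

FOLLOW iteration:
initialize: $ ∈ FOLLOW(S)
[1]
  C→C d: FOLLOW(C) ⊇ FIRST(d) = {d}; new: +{d}
  S→S a: FOLLOW(S) ⊇ FIRST(a) = {a}; new: +{a}
  S→a A: FOLLOW(A) ⊇ FOLLOW(S) ⊇ {$,a}; new: +{$,a}
  S→a B: FOLLOW(B) ⊇ FOLLOW(S) ⊇ {$,a}; new: +{$,a}
  S→a C: FOLLOW(C) ⊇ FOLLOW(S) ⊇ {$,a}; new: +{$,a}
  FOLLOW(S)={$,a}  FOLLOW(A)={$,a}  FOLLOW(B)={$,a}  FOLLOW(C)={$,a,d}
[2] (stable)
  FOLLOW(S)={$,a}  FOLLOW(A)={$,a}  FOLLOW(B)={$,a}  FOLLOW(C)={$,a,d}

FOLLOW(C) = ["$", "a", "d"]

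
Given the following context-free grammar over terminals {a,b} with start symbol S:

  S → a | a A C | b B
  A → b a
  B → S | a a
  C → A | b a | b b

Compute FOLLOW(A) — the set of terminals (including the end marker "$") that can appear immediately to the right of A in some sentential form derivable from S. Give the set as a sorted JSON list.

FIRST sets, iterate to fixpoint:
pass 1:
  A via A→b a: +{b}
  B via B→a a: +{a}
  C via C→A: +{b}
  S via S→a: +{a}
  S via S→b B: +{b}
  S: {a,b}  A: {b}  B: {a}  C: {b}
pass 2:
  B via B→S: +{b}
  S: {a,b}  A: {b}  B: {a,b}  C: {b}
pass 3: — fixpoint
  S: {a,b}  A: {b}  B: {a,b}  C: {b}

FOLLOW sets:
seed FOLLOW(S) with $
iter 1:
  S→a A C: FOLLOW(A) ⊇ FIRST(C) = {b}; new: +{b}
  S→a A C: FOLLOW(C) ⊇ FOLLOW(S) ⊇ {$}; new: +{$}
  S→b B: FOLLOW(B) ⊇ FOLLOW(S) ⊇ {$}; new: +{$}
  FOLLOW(S)={$}  FOLLOW(A)={b}  FOLLOW(B)={$}  FOLLOW(C)={$}
iter 2:
  C→A: FOLLOW(A) ⊇ FOLLOW(C) ⊇ {$}; new: +{$}
  FOLLOW(S)={$}  FOLLOW(A)={$,b}  FOLLOW(B)={$}  FOLLOW(C)={$}
iter 3: done
  FOLLOW(S)={$}  FOLLOW(A)={$,b}  FOLLOW(B)={$}  FOLLOW(C)={$}

FOLLOW(A) = ["$", "b"]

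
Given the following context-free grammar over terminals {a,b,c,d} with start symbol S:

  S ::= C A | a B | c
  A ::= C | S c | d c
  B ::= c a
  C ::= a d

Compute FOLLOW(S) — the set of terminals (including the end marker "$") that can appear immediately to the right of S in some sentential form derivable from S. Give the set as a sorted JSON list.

FIRST iteration:
pass 1:
  A via A→d c: +{d}
  B via B→c a: +{c}
  C via C→a d: +{a}
  S via S→C A: +{a}
  S via S→c: +{c}
  FIRST[S]={a,c}  FIRST[A]={d}  FIRST[B]={c}  FIRST[C]={a}
pass 2:
  A via A→C: +{a}
  A via A→S c: +{c}
  FIRST[S]={a,c}  FIRST[A]={a,c,d}  FIRST[B]={c}  FIRST[C]={a}
pass 3: — fixpoint
  FIRST[S]={a,c}  FIRST[A]={a,c,d}  FIRST[B]={c}  FIRST[C]={a}

FOLLOW iteration:
initialize: $ ∈ FOLLOW(S)
[1]
  A→S c: FOLLOW(S) ⊇ FIRST(c) = {c}; new: +{c}
  S→C A: FOLLOW(C) ⊇ FIRST(A) = {a,c,d}; new: +{a,c,d}
  S→C A: FOLLOW(A) ⊇ FOLLOW(S) ⊇ {$,c}; new: +{$,c}
  S→a B: FOLLOW(B) ⊇ FOLLOW(S) ⊇ {$,c}; new: +{$,c}
  FOLLOW(S)={$,c}  FOLLOW(A)={$,c}  FOLLOW(B)={$,c}  FOLLOW(C)={a,c,d}
[2]
  A→C: FOLLOW(C) ⊇ FOLLOW(A) ⊇ {$,c}; new: +{$}
  FOLLOW(S)={$,c}  FOLLOW(A)={$,c}  FOLLOW(B)={$,c}  FOLLOW(C)={$,a,c,d}
[3] — fixpoint
  FOLLOW(S)={$,c}  FOLLOW(A)={$,c}  FOLLOW(B)={$,c}  FOLLOW(C)={$,a,c,d}

FOLLOW(S) = ["$", "c"]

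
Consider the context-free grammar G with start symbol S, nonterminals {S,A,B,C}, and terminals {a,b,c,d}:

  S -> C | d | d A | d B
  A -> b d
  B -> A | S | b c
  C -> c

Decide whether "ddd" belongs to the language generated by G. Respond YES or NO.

CNF form of G:
  S -> T1 A | T1 B | c | d
  A -> T0 T1
  B -> T0 T1 | T0 T2 | T1 A | T1 B | c | d
  C -> c
  T0 -> b
  T1 -> d
  T2 -> c

Fill CYK table bottom-up:
  [0..0]={B,S,T1}  "d"  orig:{B,S}
  [1..1]={B,S,T1}  "d"  orig:{B,S}
  [2..2]={B,S,T1}  "d"  orig:{B,S}
  [0..1]={B,S}  "dd"
  [1..2]={B,S}  "dd"
  [0..2]={B,S}  "ddd"

S ∈ T[0,2] ⇒ YES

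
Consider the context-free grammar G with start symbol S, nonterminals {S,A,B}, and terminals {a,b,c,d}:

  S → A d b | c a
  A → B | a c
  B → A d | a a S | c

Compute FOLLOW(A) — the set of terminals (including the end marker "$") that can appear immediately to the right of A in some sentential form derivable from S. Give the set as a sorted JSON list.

FIRST sets, iterate to fixpoint:
iter 1:
  A via A→a c: +{a}
  B via B→A d: +{a}
  B via B→c: +{c}
  S via S→A d b: +{a}
  S via S→c a: +{c}
  FIRST(S)={a,c}  FIRST(A)={a}  FIRST(B)={a,c}
iter 2:
  A via A→B: +{c}
  FIRST(S)={a,c}  FIRST(A)={a,c}  FIRST(B)={a,c}
iter 3: — fixpoint
  FIRST(S)={a,c}  FIRST(A)={a,c}  FIRST(B)={a,c}

FOLLOW iteration:
initialize: $ ∈ FOLLOW(S)
round 1:
  B→A d: FOLLOW(A) ⊇ FIRST(d) = {d}; new: +{d}
  S: {$}  A: {d}  B: {}
round 2:
  A→B: FOLLOW(B) ⊇ FOLLOW(A) ⊇ {d}; new: +{d}
  B→a a S: FOLLOW(S) ⊇ FOLLOW(B) ⊇ {d}; new: +{d}
  S: {$,d}  A: {d}  B: {d}
round 3: — fixpoint
  S: {$,d}  A: {d}  B: {d}

FOLLOW(A) = ["d"]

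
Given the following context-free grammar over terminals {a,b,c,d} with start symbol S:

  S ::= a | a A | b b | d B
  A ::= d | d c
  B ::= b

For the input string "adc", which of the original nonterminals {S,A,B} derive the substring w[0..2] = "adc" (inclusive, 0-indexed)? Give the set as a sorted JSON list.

Convert to CNF:
  S -> T0 B | T2 A | T3 T3 | a
  A -> T0 T1 | d
  B -> b
  T0 -> d
  T1 -> c
  T2 -> a
  T3 -> b

CYK fill, restricted to cells inside w[0..2]:
  [0..0]={S,T2}  "a"  orig:{S}
  [1..1]={A,T0}  "d"  orig:{A}
  [2..2]={T1}  "c"  orig:{}
  [0..1]={S}  "ad"
  [1..2]={A}  "dc"
  [0..2]={S}  "adc"

Original NTs in T[0,2] deriving "adc": ["S"]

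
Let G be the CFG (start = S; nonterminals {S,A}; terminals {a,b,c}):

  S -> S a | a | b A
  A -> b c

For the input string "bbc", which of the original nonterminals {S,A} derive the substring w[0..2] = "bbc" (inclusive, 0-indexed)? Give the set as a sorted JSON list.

Convert to CNF:
  S -> S T2 | T0 A | a
  A -> T0 T1
  T0 -> b
  T1 -> c
  T2 -> a

CYK fill — only the sub-triangle for w[0..2]:
  [0..0]={T0}  "b"  orig:{}
  [1..1]={T0}  "b"  orig:{}
  [2..2]={T1}  "c"  orig:{}
  [0..1]=∅  "bb"
  [1..2]={A}  "bc"
  [0..2]={S}  "bbc"

Original NTs in T[0,2] deriving "bbc": ["S"]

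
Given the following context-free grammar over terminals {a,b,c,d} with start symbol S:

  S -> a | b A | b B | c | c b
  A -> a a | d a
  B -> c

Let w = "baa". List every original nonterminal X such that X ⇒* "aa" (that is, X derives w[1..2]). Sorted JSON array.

CNF form of G:
  S -> T2 A | T2 B | T3 T2 | a | c
  A -> T0 T0 | T1 T0
  B -> c
  T0 -> a
  T1 -> d
  T2 -> b
  T3 -> c

Fill CYK table bottom-up — only the sub-triangle for w[1..2]:
  cell(1,1) a: {S,T0}  orig:{S}
  cell(2,2) a: {S,T0}  orig:{S}
  cell(1,2) aa: {A}

Original NTs in T[1,2] deriving "aa": ["A"]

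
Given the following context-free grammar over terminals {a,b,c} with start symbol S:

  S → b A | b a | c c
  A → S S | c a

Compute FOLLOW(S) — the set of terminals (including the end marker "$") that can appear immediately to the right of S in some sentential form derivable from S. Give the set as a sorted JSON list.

FIRST iteration:
[1]
  A via A→c a: +{c}
  S via S→b A: +{b}
  S via S→c c: +{c}
  S: {b,c}  A: {c}
[2]
  A via A→S S: +{b}
  S: {b,c}  A: {b,c}
[3] — fixpoint
  S: {b,c}  A: {b,c}

Compute FOLLOW by fixpoint:
seed FOLLOW(S) with $
pass 1:
  A→S S: FOLLOW(S) ⊇ FIRST(S) = {b,c}; new: +{b,c}
  S→b A: FOLLOW(A) ⊇ FOLLOW(S) ⊇ {$,b,c}; new: +{$,b,c}
  FOLLOW[S]={$,b,c}  FOLLOW[A]={$,b,c}
pass 2: (no change)
  FOLLOW[S]={$,b,c}  FOLLOW[A]={$,b,c}

FOLLOW(S) = ["$", "b", "c"]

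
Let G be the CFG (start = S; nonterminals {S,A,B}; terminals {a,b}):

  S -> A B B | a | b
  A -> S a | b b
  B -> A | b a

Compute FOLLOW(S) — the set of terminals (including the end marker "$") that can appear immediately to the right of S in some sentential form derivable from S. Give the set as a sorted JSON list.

Compute FIRST by fixpoint:
iter 1:
  A via A→b b: +{b}
  B via B→A: +{b}
  S via S→A B B: +{b}
  S via S→a: +{a}
  S: {a,b}  A: {b}  B: {b}
iter 2:
  A via A→S a: +{a}
  B via B→A: +{a}
  S: {a,b}  A: {a,b}  B: {a,b}
iter 3: — fixpoint
  S: {a,b}  A: {a,b}  B: {a,b}

FOLLOW iteration:
FOLLOW(S) := {$}
round 1:
  A→S a: FOLLOW(S) ⊇ FIRST(a) = {a}; new: +{a}
  S→A B B: FOLLOW(A) ⊇ FIRST(B) = {a,b}; new: +{a,b}
  S→A B B: FOLLOW(B) ⊇ FIRST(B) = {a,b}; new: +{a,b}
  S→A B B: FOLLOW(B) ⊇ FOLLOW(S) ⊇ {$,a}; new: +{$}
  FOLLOW(S)={$,a}  FOLLOW(A)={a,b}  FOLLOW(B)={$,a,b}
round 2:
  B→A: FOLLOW(A) ⊇ FOLLOW(B) ⊇ {$,a,b}; new: +{$}
  FOLLOW(S)={$,a}  FOLLOW(A)={$,a,b}  FOLLOW(B)={$,a,b}
round 3: — fixpoint
  FOLLOW(S)={$,a}  FOLLOW(A)={$,a,b}  FOLLOW(B)={$,a,b}

FOLLOW(S) = ["$", "a"]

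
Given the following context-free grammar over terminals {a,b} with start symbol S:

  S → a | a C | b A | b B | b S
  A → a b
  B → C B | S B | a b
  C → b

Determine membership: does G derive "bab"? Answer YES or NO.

CNF form of G:
  S -> T0 C | T1 A | T1 B | T1 S | a
  A -> T0 T1
  B -> C B | S B | T0 T1
  C -> b
  T0 -> a
  T1 -> b

Fill CYK table bottom-up:
  cell(0,0) b: {C,T1}  orig:{C}
  cell(1,1) a: {S,T0}  orig:{S}
  cell(2,2) b: {C,T1}  orig:{C}
  cell(0,1) ba: {S}
  cell(1,2) ab: {A,B,S}
  cell(0,2) bab: {B,S}

S ∈ T[0,2] ⇒ YES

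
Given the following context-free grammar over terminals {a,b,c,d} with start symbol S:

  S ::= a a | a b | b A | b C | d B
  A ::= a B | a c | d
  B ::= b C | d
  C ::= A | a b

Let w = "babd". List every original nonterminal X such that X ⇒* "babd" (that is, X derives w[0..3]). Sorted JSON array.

Convert to CNF:
  S -> T0 T0 | T0 T2 | T2 A | T2 C | T3 B
  A -> T0 B | T0 T1 | d
  B -> T2 C | d
  C -> T0 B | T0 T1 | T0 T2 | d
  T0 -> a
  T1 -> c
  T2 -> b
  T3 -> d

Fill CYK table bottom-up — only the sub-triangle for w[0..3]:
  T[0,0] 'b' = {T2}  orig:{}
  T[1,1] 'a' = {T0}  orig:{}
  T[2,2] 'b' = {T2}  orig:{}
  T[3,3] 'd' = {A,B,C,T3}  orig:{A,B,C}
  T[0,1] 'ba' = ∅
  T[1,2] 'ab' = {C,S}
  T[2,3] 'bd' = {B,S}
  T[0,2] 'bab' = {B,S}
  T[1,3] 'abd' = {A,C}
  T[0,3] 'babd' = {B,S}

Original NTs in T[0,3] deriving "babd": ["B", "S"]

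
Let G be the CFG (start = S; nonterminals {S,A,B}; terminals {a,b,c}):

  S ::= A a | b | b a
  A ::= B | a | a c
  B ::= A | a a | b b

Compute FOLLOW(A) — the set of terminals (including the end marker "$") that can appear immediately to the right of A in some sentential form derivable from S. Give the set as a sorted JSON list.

FIRST sets, iterate to fixpoint:
iter 1:
  A via A→a: +{a}
  B via B→A: +{a}
  B via B→b b: +{b}
  S via S→A a: +{a}
  S via S→b: +{b}
  FIRST[S]={a,b}  FIRST[A]={a}  FIRST[B]={a,b}
iter 2:
  A via A→B: +{b}
  FIRST[S]={a,b}  FIRST[A]={a,b}  FIRST[B]={a,b}
iter 3: (no change)
  FIRST[S]={a,b}  FIRST[A]={a,b}  FIRST[B]={a,b}

FOLLOW iteration:
FOLLOW(S) := {$}
pass 1:
  S→A a: FOLLOW(A) ⊇ FIRST(a) = {a}; new: +{a}
  S: {$}  A: {a}  B: {}
pass 2:
  A→B: FOLLOW(B) ⊇ FOLLOW(A) ⊇ {a}; new: +{a}
  S: {$}  A: {a}  B: {a}
pass 3: — fixpoint
  S: {$}  A: {a}  B: {a}

FOLLOW(A) = ["a"]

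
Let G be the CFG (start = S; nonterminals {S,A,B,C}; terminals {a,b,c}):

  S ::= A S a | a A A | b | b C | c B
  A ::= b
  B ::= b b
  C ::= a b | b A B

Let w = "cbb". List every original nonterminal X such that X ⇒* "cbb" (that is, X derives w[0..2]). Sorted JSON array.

Convert to CNF:
  S -> A X4 | T0 C | T1 X5 | T2 B | b
  A -> b
  B -> T0 T0
  C -> T0 X3 | T1 T0
  T0 -> b
  T1 -> a
  T2 -> c
  X3 -> A B
  X4 -> S T1
  X5 -> A A

Fill CYK table bottom-up (cells [i..j] with 0 ≤ i ≤ j ≤ 2 only):
  cell(0,0) c: {T2}  orig:{}
  cell(1,1) b: {A,S,T0}  orig:{A,S}
  cell(2,2) b: {A,S,T0}  orig:{A,S}
  cell(0,1) cb: ∅
  cell(1,2) bb: {B,X5}  orig:{B}
  cell(0,2) cbb: {S}

Original NTs in T[0,2] deriving "cbb": ["S"]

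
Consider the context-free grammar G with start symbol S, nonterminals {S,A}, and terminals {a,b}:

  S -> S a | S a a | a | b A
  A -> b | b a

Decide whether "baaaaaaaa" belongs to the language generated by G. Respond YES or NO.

Convert to CNF:
  S -> S T1 | S X2 | T0 A | a
  A -> T0 T1 | b
  T0 -> b
  T1 -> a
  X2 -> T1 T1

Fill CYK table bottom-up:
  T[0,0] 'b' = {A,T0}  orig:{A}
  T[1,1] 'a' = {S,T1}  orig:{S}
  T[2,2] 'a' = {S,T1}  orig:{S}
  T[3,3] 'a' = {S,T1}  orig:{S}
  T[4,4] 'a' = {S,T1}  orig:{S}
  T[5,5] 'a' = {S,T1}  orig:{S}
  T[6,6] 'a' = {S,T1}  orig:{S}
  T[7,7] 'a' = {S,T1}  orig:{S}
  T[8,8] 'a' = {S,T1}  orig:{S}
  T[0,1] 'ba' = {A}
  T[1,2] 'aa' = {S,X2}  orig:{S}
  T[2,3] 'aa' = {S,X2}  orig:{S}
  T[3,4] 'aa' = {S,X2}  orig:{S}
  T[4,5] 'aa' = {S,X2}  orig:{S}
  T[5,6] 'aa' = {S,X2}  orig:{S}
  T[6,7] 'aa' = {S,X2}  orig:{S}
  T[7,8] 'aa' = {S,X2}  orig:{S}
  T[0,2] 'baa' = ∅
  T[1,3] 'aaa' = {S}
  T[2,4] 'aaa' = {S}
  T[3,5] 'aaa' = {S}
  T[4,6] 'aaa' = {S}
  T[5,7] 'aaa' = {S}
  T[6,8] 'aaa' = {S}
  T[0,3] 'baaa' = ∅
  T[1,4] 'aaaa' = {S}
  T[2,5] 'aaaa' = {S}
  T[3,6] 'aaaa' = {S}
  T[4,7] 'aaaa' = {S}
  T[5,8] 'aaaa' = {S}
  T[0,4] 'baaaa' = ∅
  T[1,5] 'aaaaa' = {S}
  T[2,6] 'aaaaa' = {S}
  T[3,7] 'aaaaa' = {S}
  T[4,8] 'aaaaa' = {S}
  T[0,5] 'baaaaa' = ∅
  T[1,6] 'aaaaaa' = {S}
  T[2,7] 'aaaaaa' = {S}
  T[3,8] 'aaaaaa' = {S}
  T[0,6] 'baaaaaa' = ∅
  T[1,7] 'aaaaaaa' = {S}
  T[2,8] 'aaaaaaa' = {S}
  T[0,7] 'baaaaaaa' = ∅
  T[1,8] 'aaaaaaaa' = {S}
  T[0,8] 'baaaaaaaa' = ∅

S ∉ T[0,8] ⇒ NO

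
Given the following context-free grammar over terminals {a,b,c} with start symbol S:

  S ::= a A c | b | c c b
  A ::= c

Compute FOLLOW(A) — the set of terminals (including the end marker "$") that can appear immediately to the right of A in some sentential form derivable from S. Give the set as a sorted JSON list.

FIRST sets, iterate to fixpoint:
[1]
  A via A→c: +{c}
  S via S→a A c: +{a}
  S via S→b: +{b}
  S via S→c c b: +{c}
  FIRST[S]={a,b,c}  FIRST[A]={c}
[2] (no change)
  FIRST[S]={a,b,c}  FIRST[A]={c}

Compute FOLLOW by fixpoint:
seed FOLLOW(S) with $
[1]
  S→a A c: FOLLOW(A) ⊇ FIRST(c) = {c}; new: +{c}
  S: {$}  A: {c}
[2] — fixpoint
  S: {$}  A: {c}

FOLLOW(A) = ["c"]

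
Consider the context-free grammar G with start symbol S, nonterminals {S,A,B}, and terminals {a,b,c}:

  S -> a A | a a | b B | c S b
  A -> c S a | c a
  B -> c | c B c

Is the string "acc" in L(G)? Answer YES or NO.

Convert to CNF:
  S -> T0 X5 | T1 A | T1 T1 | T2 B
  A -> T0 T1 | T0 X3
  B -> T0 X4 | c
  T0 -> c
  T1 -> a
  T2 -> b
  X3 -> S T1
  X4 -> B T0
  X5 -> S T2

CYK fill:
  cell(0,0) a: {T1}  orig:{}
  cell(1,1) c: {B,T0}  orig:{B}
  cell(2,2) c: {B,T0}  orig:{B}
  cell(0,1) ac: ∅
  cell(1,2) cc: {X4}  orig:{}
  cell(0,2) acc: ∅

S ∉ T[0,2] ⇒ NO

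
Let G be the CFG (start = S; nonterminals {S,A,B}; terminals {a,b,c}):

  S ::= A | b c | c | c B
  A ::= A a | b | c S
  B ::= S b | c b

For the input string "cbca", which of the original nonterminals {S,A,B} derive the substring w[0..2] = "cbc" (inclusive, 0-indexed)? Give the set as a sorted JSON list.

CNF form of G:
  S -> A T0 | T1 B | T1 S | T2 T1 | b | c
  A -> A T0 | T1 S | b
  B -> S T2 | T1 T2
  T0 -> a
  T1 -> c
  T2 -> b

CYK fill (cells [i..j] with 0 ≤ i ≤ j ≤ 2 only):
  [0..0]={S,T1}  "c"  orig:{S}
  [1..1]={A,S,T2}  "b"  orig:{A,S}
  [2..2]={S,T1}  "c"  orig:{S}
  [0..1]={A,B,S}  "cb"
  [1..2]={S}  "bc"
  [0..2]={A,S}  "cbc"

Original NTs in T[0,2] deriving "cbc": ["A", "S"]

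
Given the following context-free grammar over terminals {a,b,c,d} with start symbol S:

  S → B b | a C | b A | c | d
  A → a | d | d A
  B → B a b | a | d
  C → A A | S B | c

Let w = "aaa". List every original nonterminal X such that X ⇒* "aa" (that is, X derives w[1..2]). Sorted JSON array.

Convert to CNF:
  S -> B T2 | T1 C | T2 A | c | d
  A -> T0 A | a | d
  B -> B X3 | a | d
  C -> A A | S B | c
  T0 -> d
  T1 -> a
  T2 -> b
  X3 -> T1 T2

Fill CYK table bottom-up (cells [i..j] with 1 ≤ i ≤ j ≤ 2 only):
  [1..1]={A,B,T1}  "a"  orig:{A,B}
  [2..2]={A,B,T1}  "a"  orig:{A,B}
  [1..2]={C}  "aa"

Original NTs in T[1,2] deriving "aa": ["C"]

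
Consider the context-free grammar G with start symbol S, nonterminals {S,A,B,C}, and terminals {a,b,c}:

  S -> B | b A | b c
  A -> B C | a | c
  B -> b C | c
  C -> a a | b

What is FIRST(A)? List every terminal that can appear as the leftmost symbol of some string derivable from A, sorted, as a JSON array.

FIRST iteration:
round 1:
  A via A→a: +{a}
  A via A→c: +{c}
  B via B→b C: +{b}
  B via B→c: +{c}
  C via C→a a: +{a}
  C via C→b: +{b}
  S via S→B: +{b,c}
  S: {b,c}  A: {a,c}  B: {b,c}  C: {a,b}
round 2:
  A via A→B C: +{b}
  S: {b,c}  A: {a,b,c}  B: {b,c}  C: {a,b}
round 3: (no change)
  S: {b,c}  A: {a,b,c}  B: {b,c}  C: {a,b}

FIRST(A) = ["a", "b", "c"]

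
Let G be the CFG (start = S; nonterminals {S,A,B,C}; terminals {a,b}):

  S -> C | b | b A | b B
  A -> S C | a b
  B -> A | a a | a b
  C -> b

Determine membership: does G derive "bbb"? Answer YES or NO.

CNF form of G:
  S -> T1 A | T1 B | b
  A -> S C | T0 T1
  B -> S C | T0 T0 | T0 T1
  C -> b
  T0 -> a
  T1 -> b

Fill CYK table bottom-up:
  cell(0,0) b: {C,S,T1}  orig:{C,S}
  cell(1,1) b: {C,S,T1}  orig:{C,S}
  cell(2,2) b: {C,S,T1}  orig:{C,S}
  cell(0,1) bb: {A,B}
  cell(1,2) bb: {A,B}
  cell(0,2) bbb: {S}

S ∈ T[0,2] ⇒ YES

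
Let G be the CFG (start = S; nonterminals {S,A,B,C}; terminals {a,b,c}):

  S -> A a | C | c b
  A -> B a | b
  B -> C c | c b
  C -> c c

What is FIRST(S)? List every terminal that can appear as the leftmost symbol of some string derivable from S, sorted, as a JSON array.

FIRST sets, iterate to fixpoint:
[1]
  A via A→b: +{b}
  B via B→c b: +{c}
  C via C→c c: +{c}
  S via S→A a: +{b}
  S via S→C: +{c}
  FIRST(S)={b,c}  FIRST(A)={b}  FIRST(B)={c}  FIRST(C)={c}
[2]
  A via A→B a: +{c}
  FIRST(S)={b,c}  FIRST(A)={b,c}  FIRST(B)={c}  FIRST(C)={c}
[3] done
  FIRST(S)={b,c}  FIRST(A)={b,c}  FIRST(B)={c}  FIRST(C)={c}

FIRST(S) = ["b", "c"]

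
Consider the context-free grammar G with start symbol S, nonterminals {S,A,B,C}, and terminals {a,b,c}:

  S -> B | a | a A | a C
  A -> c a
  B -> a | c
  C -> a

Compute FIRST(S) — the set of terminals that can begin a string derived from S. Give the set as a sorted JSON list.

Compute FIRST by fixpoint:
iter 1:
  A via A→c a: +{c}
  B via B→a: +{a}
  B via B→c: +{c}
  C via C→a: +{a}
  S via S→B: +{a,c}
  FIRST[S]={a,c}  FIRST[A]={c}  FIRST[B]={a,c}  FIRST[C]={a}
iter 2: — fixpoint
  FIRST[S]={a,c}  FIRST[A]={c}  FIRST[B]={a,c}  FIRST[C]={a}

FIRST(S) = ["a", "c"]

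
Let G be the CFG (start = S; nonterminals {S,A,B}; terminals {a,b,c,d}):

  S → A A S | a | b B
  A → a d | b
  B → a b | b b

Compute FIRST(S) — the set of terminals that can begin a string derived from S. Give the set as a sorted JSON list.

Compute FIRST by fixpoint:
pass 1:
  A via A→a d: +{a}
  A via A→b: +{b}
  B via B→a b: +{a}
  B via B→b b: +{b}
  S via S→A A S: +{a,b}
  FIRST[S]={a,b}  FIRST[A]={a,b}  FIRST[B]={a,b}
pass 2: (no change)
  FIRST[S]={a,b}  FIRST[A]={a,b}  FIRST[B]={a,b}

FIRST(S) = ["a", "b"]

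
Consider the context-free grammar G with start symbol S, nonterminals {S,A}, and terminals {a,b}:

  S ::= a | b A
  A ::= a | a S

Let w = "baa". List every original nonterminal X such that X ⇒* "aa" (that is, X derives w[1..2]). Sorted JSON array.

CNF form of G:
  S -> T1 A | a
  A -> T0 S | a
  T0 -> a
  T1 -> b

CYK fill (cells [i..j] with 1 ≤ i ≤ j ≤ 2 only):
  T[1,1] 'a' = {A,S,T0}  orig:{A,S}
  T[2,2] 'a' = {A,S,T0}  orig:{A,S}
  T[1,2] 'aa' = {A}

Original NTs in T[1,2] deriving "aa": ["A"]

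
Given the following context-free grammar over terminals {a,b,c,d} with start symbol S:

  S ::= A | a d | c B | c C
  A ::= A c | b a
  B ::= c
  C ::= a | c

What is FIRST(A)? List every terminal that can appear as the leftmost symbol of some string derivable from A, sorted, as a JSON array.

Compute FIRST by fixpoint:
pass 1:
  A via A→b a: +{b}
  B via B→c: +{c}
  C via C→a: +{a}
  C via C→c: +{c}
  S via S→A: +{b}
  S via S→a d: +{a}
  S via S→c B: +{c}
  S: {a,b,c}  A: {b}  B: {c}  C: {a,c}
pass 2: (no change)
  S: {a,b,c}  A: {b}  B: {c}  C: {a,c}

FIRST(A) = ["b"]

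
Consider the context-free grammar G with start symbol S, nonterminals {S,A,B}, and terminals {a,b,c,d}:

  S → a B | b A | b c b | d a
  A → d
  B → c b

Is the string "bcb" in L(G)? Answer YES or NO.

Convert to CNF:
  S -> T1 A | T1 X4 | T2 B | T3 T2
  A -> d
  B -> T0 T1
  T0 -> c
  T1 -> b
  T2 -> a
  T3 -> d
  X4 -> T0 T1

Fill CYK table bottom-up:
  [0..0]={T1}  "b"  orig:{}
  [1..1]={T0}  "c"  orig:{}
  [2..2]={T1}  "b"  orig:{}
  [0..1]=∅  "bc"
  [1..2]={B,X4}  "cb"  orig:{B}
  [0..2]={S}  "bcb"

S ∈ T[0,2] ⇒ YES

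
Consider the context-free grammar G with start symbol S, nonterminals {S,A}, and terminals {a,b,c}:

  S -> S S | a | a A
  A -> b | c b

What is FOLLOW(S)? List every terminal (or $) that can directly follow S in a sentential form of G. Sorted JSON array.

Compute FIRST by fixpoint:
pass 1:
  A via A→b: +{b}
  A via A→c b: +{c}
  S via S→a: +{a}
  FIRST(S)={a}  FIRST(A)={b,c}
pass 2: — fixpoint
  FIRST(S)={a}  FIRST(A)={b,c}

Compute FOLLOW by fixpoint:
initialize: $ ∈ FOLLOW(S)
iter 1:
  S→S S: FOLLOW(S) ⊇ FIRST(S) = {a}; new: +{a}
  S→a A: FOLLOW(A) ⊇ FOLLOW(S) ⊇ {$,a}; new: +{$,a}
  FOLLOW(S)={$,a}  FOLLOW(A)={$,a}
iter 2: done
  FOLLOW(S)={$,a}  FOLLOW(A)={$,a}

FOLLOW(S) = ["$", "a"]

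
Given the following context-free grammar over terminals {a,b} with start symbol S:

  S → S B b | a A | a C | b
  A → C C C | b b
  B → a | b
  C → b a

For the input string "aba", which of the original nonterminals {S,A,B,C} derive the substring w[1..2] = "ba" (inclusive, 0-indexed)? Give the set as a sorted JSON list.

CNF form of G:
  S -> S X3 | T1 A | T1 C | b
  A -> C X2 | T0 T0
  B -> a | b
  C -> T0 T1
  T0 -> b
  T1 -> a
  X2 -> C C
  X3 -> B T0

Fill CYK table bottom-up — only the sub-triangle for w[1..2]:
  [1..1]={B,S,T0}  "b"  orig:{B,S}
  [2..2]={B,T1}  "a"  orig:{B}
  [1..2]={C}  "ba"

Original NTs in T[1,2] deriving "ba": ["C"]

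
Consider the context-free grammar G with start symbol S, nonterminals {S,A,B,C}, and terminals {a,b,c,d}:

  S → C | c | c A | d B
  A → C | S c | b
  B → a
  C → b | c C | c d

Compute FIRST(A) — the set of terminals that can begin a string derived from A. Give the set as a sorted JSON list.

Compute FIRST by fixpoint:
round 1:
  A via A→b: +{b}
  B via B→a: +{a}
  C via C→b: +{b}
  C via C→c C: +{c}
  S via S→C: +{b,c}
  S via S→d B: +{d}
  FIRST[S]={b,c,d}  FIRST[A]={b}  FIRST[B]={a}  FIRST[C]={b,c}
round 2:
  A via A→C: +{c}
  A via A→S c: +{d}
  FIRST[S]={b,c,d}  FIRST[A]={b,c,d}  FIRST[B]={a}  FIRST[C]={b,c}
round 3: (stable)
  FIRST[S]={b,c,d}  FIRST[A]={b,c,d}  FIRST[B]={a}  FIRST[C]={b,c}

FIRST(A) = ["b", "c", "d"]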